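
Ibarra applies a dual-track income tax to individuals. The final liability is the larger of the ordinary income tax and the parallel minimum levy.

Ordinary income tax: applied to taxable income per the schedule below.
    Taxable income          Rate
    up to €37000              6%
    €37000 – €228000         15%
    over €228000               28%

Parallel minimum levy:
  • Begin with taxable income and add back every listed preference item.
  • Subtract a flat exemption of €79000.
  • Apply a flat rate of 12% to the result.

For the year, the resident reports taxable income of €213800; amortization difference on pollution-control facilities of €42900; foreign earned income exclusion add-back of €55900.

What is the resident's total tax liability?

€28740

Ordinary income tax:
  €37000 × 6% = €2220
  €176800 × 15% = €26520
  → €28740

Parallel minimum levy:
  Adjusted income: €213800 + €42900 + €55900 = €312600
  Less exemption €79000 → base €233600
  €233600 × 12% = €28032

€28740 > €28032, so the ordinary income tax governs.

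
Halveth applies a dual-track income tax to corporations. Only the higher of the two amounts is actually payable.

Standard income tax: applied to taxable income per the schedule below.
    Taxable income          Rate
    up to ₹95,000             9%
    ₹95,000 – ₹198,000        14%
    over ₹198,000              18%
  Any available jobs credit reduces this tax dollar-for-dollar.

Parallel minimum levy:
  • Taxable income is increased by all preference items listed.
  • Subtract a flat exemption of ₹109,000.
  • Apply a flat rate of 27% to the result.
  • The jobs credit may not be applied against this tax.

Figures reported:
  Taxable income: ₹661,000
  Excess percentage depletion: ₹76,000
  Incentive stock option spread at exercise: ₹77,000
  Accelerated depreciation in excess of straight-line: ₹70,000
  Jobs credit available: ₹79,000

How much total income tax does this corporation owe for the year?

Parallel minimum levy:
  Adjusted income: ₹661,000 + ₹76,000 + ₹77,000 + ₹70,000 = ₹884,000
  Less exemption ₹109,000 → base ₹775,000
  ₹775,000 × 27% = ₹209,250

Standard income tax:
  ₹95,000 × 9% = ₹8,550
  ₹103,000 × 14% = ₹14,420
  ₹463,000 × 18% = ₹83,340
  → ₹106,310
  Less jobs credit ₹79,000 → ₹27,310

₹209,250 > ₹27,310, so the parallel minimum levy is the binding amount.

₹209,250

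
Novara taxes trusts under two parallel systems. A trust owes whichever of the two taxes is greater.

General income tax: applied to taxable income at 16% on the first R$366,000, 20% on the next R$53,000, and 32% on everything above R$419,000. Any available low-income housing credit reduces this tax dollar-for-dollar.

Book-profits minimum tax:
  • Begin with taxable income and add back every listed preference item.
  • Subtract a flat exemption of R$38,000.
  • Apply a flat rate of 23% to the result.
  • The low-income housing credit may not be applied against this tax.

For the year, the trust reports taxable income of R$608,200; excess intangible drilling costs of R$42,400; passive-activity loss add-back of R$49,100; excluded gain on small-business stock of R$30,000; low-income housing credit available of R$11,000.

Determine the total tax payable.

Book-profits minimum tax:
  Adjusted income: R$608,200 + R$42,400 + R$49,100 + R$30,000 = R$729,700
  Less exemption R$38,000 → base R$691,700
  R$691,700 × 23% = R$159,091

General income tax:
  R$366,000 × 16% = R$58,560
  R$53,000 × 20% = R$10,600
  R$189,200 × 32% = R$60,544
  → R$129,704
  Less low-income housing credit R$11,000 → R$118,704

R$159,091 > R$118,704, so the book-profits minimum tax is the binding amount.

R$159,091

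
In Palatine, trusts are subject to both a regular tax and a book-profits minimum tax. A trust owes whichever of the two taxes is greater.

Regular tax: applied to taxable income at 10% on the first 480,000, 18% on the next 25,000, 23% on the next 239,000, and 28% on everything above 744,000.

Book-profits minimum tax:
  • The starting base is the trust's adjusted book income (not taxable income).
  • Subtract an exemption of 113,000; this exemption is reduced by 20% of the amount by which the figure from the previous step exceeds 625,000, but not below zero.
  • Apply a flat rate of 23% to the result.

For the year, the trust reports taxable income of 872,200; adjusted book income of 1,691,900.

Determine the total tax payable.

389,137

Book-profits minimum tax:
  Base (adjusted book income): 1,691,900
  Exemption: 20% × (1,691,900 − 625,000) = 213,380 ≥ 113,000, so the exemption is fully phased out
  Base: 1,691,900 − 0 = 1,691,900
  1,691,900 × 23% = 389,137

Regular tax:
  480,000 × 10% = 48,000
  25,000 × 18% = 4,500
  239,000 × 23% = 54,970
  128,200 × 28% = 35,896
  → 143,366

389,137 > 143,366, so the book-profits minimum tax is the binding amount.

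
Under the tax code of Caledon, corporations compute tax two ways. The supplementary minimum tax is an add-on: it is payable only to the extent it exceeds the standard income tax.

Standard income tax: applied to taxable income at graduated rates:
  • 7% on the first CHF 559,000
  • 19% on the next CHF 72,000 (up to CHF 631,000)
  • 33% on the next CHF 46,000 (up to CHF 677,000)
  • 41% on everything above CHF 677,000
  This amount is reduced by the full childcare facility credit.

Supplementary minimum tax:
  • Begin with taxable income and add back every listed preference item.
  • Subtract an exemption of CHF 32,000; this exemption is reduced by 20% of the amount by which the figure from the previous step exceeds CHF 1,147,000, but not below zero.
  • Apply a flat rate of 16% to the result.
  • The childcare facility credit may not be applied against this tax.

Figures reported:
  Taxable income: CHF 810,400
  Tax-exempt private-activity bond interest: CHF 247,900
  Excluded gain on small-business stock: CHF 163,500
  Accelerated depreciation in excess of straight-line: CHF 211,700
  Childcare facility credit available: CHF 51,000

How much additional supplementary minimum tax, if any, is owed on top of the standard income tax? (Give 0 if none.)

Standard income tax:
  CHF 559,000 × 7% = CHF 39,130
  CHF 72,000 × 19% = CHF 13,680
  CHF 46,000 × 33% = CHF 15,180
  CHF 133,400 × 41% = CHF 54,694
  → CHF 122,684
  Less childcare facility credit CHF 51,000 → CHF 71,684

Supplementary minimum tax:
  Adjusted income: CHF 810,400 + CHF 247,900 + CHF 163,500 + CHF 211,700 = CHF 1,433,500
  Exemption: 20% × (CHF 1,433,500 − CHF 1,147,000) = CHF 57,300 ≥ CHF 32,000, so the exemption is fully phased out
  Base: CHF 1,433,500 − CHF 0 = CHF 1,433,500
  CHF 1,433,500 × 16% = CHF 229,360

Excess of supplementary minimum tax over standard income tax: CHF 229,360 − CHF 71,684 = CHF 157,676.

CHF 157,676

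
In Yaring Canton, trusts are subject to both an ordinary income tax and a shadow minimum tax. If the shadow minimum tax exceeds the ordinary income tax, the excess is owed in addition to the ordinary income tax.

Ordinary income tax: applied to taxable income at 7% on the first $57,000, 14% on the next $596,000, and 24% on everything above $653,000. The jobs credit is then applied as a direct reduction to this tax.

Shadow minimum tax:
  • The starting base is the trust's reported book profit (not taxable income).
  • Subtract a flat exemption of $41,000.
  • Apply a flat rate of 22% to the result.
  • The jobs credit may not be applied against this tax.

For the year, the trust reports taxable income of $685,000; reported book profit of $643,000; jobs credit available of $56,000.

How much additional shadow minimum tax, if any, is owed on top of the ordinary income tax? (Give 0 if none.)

Ordinary income tax:
  $57,000 × 7% = $3,990
  $596,000 × 14% = $83,440
  $32,000 × 24% = $7,680
  → $95,110
  Less jobs credit $56,000 → $39,110

Shadow minimum tax:
  Base (reported book profit): $643,000
  Less exemption $41,000 → base $602,000
  $602,000 × 22% = $132,440

Excess of shadow minimum tax over ordinary income tax: $132,440 − $39,110 = $93,330.

$93,330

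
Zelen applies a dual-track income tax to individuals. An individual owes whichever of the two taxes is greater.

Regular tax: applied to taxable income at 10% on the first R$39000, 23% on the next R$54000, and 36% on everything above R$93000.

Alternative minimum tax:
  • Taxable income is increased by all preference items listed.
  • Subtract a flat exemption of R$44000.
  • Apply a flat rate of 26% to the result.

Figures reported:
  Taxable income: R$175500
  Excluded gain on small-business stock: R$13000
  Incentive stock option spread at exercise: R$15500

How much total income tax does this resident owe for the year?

Alternative minimum tax:
  Adjusted income: R$175500 + R$13000 + R$15500 = R$204000
  Less exemption R$44000 → base R$160000
  R$160000 × 26% = R$41600

Regular tax:
  R$39000 × 10% = R$3900
  R$54000 × 23% = R$12420
  R$82500 × 36% = R$29700
  → R$46020

R$46020 > R$41600, so the regular tax governs.

R$46020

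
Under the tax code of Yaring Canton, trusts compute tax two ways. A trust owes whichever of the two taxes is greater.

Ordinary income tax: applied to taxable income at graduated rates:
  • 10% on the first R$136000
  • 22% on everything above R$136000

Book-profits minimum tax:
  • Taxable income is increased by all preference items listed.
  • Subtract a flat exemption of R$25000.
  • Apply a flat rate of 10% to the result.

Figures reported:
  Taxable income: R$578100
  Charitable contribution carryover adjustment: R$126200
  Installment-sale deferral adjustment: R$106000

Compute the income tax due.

Ordinary income tax:
  R$136000 × 10% = R$13600
  R$442100 × 22% = R$97262
  → R$110862

Book-profits minimum tax:
  Adjusted income: R$578100 + R$126200 + R$106000 = R$810300
  Less exemption R$25000 → base R$785300
  R$785300 × 10% = R$78530

R$110862 > R$78530, so the ordinary income tax governs.

R$110862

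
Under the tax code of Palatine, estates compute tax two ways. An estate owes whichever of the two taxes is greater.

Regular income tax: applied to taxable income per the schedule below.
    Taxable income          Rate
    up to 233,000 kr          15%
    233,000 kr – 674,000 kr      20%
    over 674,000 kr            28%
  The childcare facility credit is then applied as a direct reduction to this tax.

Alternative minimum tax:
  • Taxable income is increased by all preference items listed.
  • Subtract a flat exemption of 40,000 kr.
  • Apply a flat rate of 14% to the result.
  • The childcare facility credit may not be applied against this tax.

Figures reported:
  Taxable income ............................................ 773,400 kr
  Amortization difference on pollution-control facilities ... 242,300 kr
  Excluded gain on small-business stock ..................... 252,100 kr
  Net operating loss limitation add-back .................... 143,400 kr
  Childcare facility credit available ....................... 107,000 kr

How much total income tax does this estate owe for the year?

191,968 kr

Regular income tax:
  233,000 kr × 15% = 34,950 kr
  441,000 kr × 20% = 88,200 kr
  99,400 kr × 28% = 27,832 kr
  → 150,982 kr
  Less childcare facility credit 107,000 kr → 43,982 kr

Alternative minimum tax:
  Adjusted income: 773,400 kr + 242,300 kr + 252,100 kr + 143,400 kr = 1,411,200 kr
  Less exemption 40,000 kr → base 1,371,200 kr
  1,371,200 kr × 14% = 191,968 kr

191,968 kr > 43,982 kr, so the alternative minimum tax is the binding amount.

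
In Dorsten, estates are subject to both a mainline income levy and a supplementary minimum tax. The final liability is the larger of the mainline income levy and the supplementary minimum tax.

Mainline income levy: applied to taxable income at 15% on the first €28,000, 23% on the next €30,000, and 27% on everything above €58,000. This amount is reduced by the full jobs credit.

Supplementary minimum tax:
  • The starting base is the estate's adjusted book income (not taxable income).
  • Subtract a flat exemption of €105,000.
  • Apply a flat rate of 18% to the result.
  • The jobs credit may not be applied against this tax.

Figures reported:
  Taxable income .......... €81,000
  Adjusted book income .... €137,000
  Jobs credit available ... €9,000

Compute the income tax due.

€8,310

Mainline income levy:
  €28,000 × 15% = €4,200
  €30,000 × 23% = €6,900
  €23,000 × 27% = €6,210
  → €17,310
  Less jobs credit €9,000 → €8,310

Supplementary minimum tax:
  Base (adjusted book income): €137,000
  Less exemption €105,000 → base €32,000
  €32,000 × 18% = €5,760

€8,310 > €5,760, so the mainline income levy governs.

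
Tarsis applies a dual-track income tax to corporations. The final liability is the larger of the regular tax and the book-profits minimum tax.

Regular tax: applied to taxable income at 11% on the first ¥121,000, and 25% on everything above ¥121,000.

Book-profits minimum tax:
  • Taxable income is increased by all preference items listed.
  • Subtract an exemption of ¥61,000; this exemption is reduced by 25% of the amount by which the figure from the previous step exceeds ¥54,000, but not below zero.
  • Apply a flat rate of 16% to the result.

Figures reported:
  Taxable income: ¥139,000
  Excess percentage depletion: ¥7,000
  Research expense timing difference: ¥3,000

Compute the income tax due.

¥17,880

Book-profits minimum tax:
  Adjusted income: ¥139,000 + ¥7,000 + ¥3,000 = ¥149,000
  Exemption: ¥61,000 − 25% × (¥149,000 − ¥54,000) = ¥61,000 − ¥23,750 = ¥37,250
  Base: ¥149,000 − ¥37,250 = ¥111,750
  ¥111,750 × 16% = ¥17,880

Regular tax:
  ¥121,000 × 11% = ¥13,310
  ¥18,000 × 25% = ¥4,500
  → ¥17,810

¥17,880 > ¥17,810, so the book-profits minimum tax is the binding amount.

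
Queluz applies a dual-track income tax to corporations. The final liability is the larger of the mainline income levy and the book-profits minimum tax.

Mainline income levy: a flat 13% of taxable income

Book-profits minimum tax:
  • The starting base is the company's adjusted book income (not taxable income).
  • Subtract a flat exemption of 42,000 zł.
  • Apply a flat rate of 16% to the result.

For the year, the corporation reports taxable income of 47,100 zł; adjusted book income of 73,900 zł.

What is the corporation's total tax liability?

Mainline income levy:
  47,100 zł × 13% = 6,123 zł

Book-profits minimum tax:
  Base (adjusted book income): 73,900 zł
  Less exemption 42,000 zł → base 31,900 zł
  31,900 zł × 16% = 5,104 zł

6,123 zł > 5,104 zł, so the mainline income levy governs.

6,123 zł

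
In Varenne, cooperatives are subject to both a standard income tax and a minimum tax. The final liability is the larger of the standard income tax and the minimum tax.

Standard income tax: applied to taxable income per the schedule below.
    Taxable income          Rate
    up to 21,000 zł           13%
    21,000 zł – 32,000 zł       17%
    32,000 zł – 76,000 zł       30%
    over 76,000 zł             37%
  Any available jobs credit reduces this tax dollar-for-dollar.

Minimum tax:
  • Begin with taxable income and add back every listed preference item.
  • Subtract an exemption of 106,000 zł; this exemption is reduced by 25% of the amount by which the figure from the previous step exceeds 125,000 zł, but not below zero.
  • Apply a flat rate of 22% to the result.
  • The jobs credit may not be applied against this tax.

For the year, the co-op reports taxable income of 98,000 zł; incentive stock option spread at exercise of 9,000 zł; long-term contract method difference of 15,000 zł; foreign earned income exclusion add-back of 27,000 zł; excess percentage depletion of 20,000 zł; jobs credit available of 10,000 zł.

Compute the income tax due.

Standard income tax:
  21,000 zł × 13% = 2,730 zł
  11,000 zł × 17% = 1,870 zł
  44,000 zł × 30% = 13,200 zł
  22,000 zł × 37% = 8,140 zł
  → 25,940 zł
  Less jobs credit 10,000 zł → 15,940 zł

Minimum tax:
  Adjusted income: 98,000 zł + 9,000 zł + 15,000 zł + 27,000 zł + 20,000 zł = 169,000 zł
  Exemption: 106,000 zł − 25% × (169,000 zł − 125,000 zł) = 106,000 zł − 11,000 zł = 95,000 zł
  Base: 169,000 zł − 95,000 zł = 74,000 zł
  74,000 zł × 22% = 16,280 zł

16,280 zł > 15,940 zł, so the minimum tax is the binding amount.

16,280 zł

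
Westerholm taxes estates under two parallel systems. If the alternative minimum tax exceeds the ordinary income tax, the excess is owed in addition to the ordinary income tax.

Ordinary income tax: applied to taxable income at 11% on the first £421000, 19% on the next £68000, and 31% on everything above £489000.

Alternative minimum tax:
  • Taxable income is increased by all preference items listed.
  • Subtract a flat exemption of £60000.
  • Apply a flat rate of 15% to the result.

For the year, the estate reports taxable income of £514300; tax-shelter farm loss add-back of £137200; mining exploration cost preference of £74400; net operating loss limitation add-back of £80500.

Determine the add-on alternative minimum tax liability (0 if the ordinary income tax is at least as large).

£44887

Alternative minimum tax:
  Adjusted income: £514300 + £137200 + £74400 + £80500 = £806400
  Less exemption £60000 → base £746400
  £746400 × 15% = £111960

Ordinary income tax:
  £421000 × 11% = £46310
  £68000 × 19% = £12920
  £25300 × 31% = £7843
  → £67073

Excess of alternative minimum tax over ordinary income tax: £111960 − £67073 = £44887.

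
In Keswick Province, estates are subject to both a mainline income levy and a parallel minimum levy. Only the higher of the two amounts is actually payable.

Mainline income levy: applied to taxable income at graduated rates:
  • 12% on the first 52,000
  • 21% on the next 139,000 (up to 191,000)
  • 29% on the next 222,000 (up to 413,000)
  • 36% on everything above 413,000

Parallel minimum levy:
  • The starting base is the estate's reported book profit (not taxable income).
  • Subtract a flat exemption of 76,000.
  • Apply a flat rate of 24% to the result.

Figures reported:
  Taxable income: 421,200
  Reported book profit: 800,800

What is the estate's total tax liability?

Parallel minimum levy:
  Base (reported book profit): 800,800
  Less exemption 76,000 → base 724,800
  724,800 × 24% = 173,952

Mainline income levy:
  52,000 × 12% = 6,240
  139,000 × 21% = 29,190
  222,000 × 29% = 64,380
  8,200 × 36% = 2,952
  → 102,762

173,952 > 102,762, so the parallel minimum levy is the binding amount.

173,952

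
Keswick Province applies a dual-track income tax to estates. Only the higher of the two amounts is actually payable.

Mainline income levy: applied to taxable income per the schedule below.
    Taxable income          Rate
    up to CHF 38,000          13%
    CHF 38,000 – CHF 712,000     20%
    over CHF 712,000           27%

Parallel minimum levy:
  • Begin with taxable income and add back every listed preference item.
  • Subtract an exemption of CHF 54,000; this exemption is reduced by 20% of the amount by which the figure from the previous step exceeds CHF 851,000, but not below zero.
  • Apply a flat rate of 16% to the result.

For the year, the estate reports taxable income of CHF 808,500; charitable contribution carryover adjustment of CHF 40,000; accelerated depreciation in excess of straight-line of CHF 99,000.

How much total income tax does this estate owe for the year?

Parallel minimum levy:
  Adjusted income: CHF 808,500 + CHF 40,000 + CHF 99,000 = CHF 947,500
  Exemption: CHF 54,000 − 20% × (CHF 947,500 − CHF 851,000) = CHF 54,000 − CHF 19,300 = CHF 34,700
  Base: CHF 947,500 − CHF 34,700 = CHF 912,800
  CHF 912,800 × 16% = CHF 146,048

Mainline income levy:
  CHF 38,000 × 13% = CHF 4,940
  CHF 674,000 × 20% = CHF 134,800
  CHF 96,500 × 27% = CHF 26,055
  → CHF 165,795

CHF 165,795 > CHF 146,048, so the mainline income levy governs.

CHF 165,795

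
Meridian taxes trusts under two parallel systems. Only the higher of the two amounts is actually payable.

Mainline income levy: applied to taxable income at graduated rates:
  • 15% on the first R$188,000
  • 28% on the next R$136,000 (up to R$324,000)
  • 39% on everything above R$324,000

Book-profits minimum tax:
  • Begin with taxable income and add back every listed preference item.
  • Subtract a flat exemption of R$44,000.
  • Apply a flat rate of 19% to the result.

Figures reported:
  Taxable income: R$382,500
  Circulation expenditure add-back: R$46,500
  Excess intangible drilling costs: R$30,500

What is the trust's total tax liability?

Mainline income levy:
  R$188,000 × 15% = R$28,200
  R$136,000 × 28% = R$38,080
  R$58,500 × 39% = R$22,815
  → R$89,095

Book-profits minimum tax:
  Adjusted income: R$382,500 + R$46,500 + R$30,500 = R$459,500
  Less exemption R$44,000 → base R$415,500
  R$415,500 × 19% = R$78,945

R$89,095 > R$78,945, so the mainline income levy governs.

R$89,095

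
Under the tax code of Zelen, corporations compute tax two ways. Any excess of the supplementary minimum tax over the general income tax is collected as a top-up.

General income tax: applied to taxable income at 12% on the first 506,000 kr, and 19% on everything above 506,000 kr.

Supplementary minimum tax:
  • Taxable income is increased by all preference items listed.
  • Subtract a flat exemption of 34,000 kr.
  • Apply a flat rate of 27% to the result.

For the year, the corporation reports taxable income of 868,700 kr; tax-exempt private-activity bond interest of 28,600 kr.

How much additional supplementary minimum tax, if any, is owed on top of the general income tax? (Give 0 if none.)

103,458 kr

General income tax:
  506,000 kr × 12% = 60,720 kr
  362,700 kr × 19% = 68,913 kr
  → 129,633 kr

Supplementary minimum tax:
  Adjusted income: 868,700 kr + 28,600 kr = 897,300 kr
  Less exemption 34,000 kr → base 863,300 kr
  863,300 kr × 27% = 233,091 kr

Excess of supplementary minimum tax over general income tax: 233,091 kr − 129,633 kr = 103,458 kr.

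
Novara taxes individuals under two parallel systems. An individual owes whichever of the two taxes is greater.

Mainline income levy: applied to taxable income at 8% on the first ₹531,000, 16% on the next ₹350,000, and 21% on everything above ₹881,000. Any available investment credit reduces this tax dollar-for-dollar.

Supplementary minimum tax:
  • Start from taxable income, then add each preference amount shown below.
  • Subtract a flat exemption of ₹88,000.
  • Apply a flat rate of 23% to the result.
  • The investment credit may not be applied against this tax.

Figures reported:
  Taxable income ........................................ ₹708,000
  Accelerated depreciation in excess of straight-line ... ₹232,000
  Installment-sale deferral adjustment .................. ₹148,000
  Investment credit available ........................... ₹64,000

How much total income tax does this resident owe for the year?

Mainline income levy:
  ₹531,000 × 8% = ₹42,480
  ₹177,000 × 16% = ₹28,320
  → ₹70,800
  Less investment credit ₹64,000 → ₹6,800

Supplementary minimum tax:
  Adjusted income: ₹708,000 + ₹232,000 + ₹148,000 = ₹1,088,000
  Less exemption ₹88,000 → base ₹1,000,000
  ₹1,000,000 × 23% = ₹230,000

₹230,000 > ₹6,800, so the supplementary minimum tax is the binding amount.

₹230,000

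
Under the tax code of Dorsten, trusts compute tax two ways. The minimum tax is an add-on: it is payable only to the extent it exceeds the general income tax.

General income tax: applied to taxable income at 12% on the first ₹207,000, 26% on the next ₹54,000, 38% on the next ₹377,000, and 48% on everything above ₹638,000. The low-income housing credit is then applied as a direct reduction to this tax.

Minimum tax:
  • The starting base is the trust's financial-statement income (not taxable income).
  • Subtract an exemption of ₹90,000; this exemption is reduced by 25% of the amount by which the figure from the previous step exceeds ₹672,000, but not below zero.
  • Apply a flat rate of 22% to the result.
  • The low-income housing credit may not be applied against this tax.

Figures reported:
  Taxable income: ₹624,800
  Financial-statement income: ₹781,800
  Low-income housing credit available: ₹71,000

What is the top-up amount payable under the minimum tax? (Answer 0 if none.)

Minimum tax:
  Base (financial-statement income): ₹781,800
  Exemption: ₹90,000 − 25% × (₹781,800 − ₹672,000) = ₹90,000 − ₹27,450 = ₹62,550
  Base: ₹781,800 − ₹62,550 = ₹719,250
  ₹719,250 × 22% = ₹158,235

General income tax:
  ₹207,000 × 12% = ₹24,840
  ₹54,000 × 26% = ₹14,040
  ₹363,800 × 38% = ₹138,244
  → ₹177,124
  Less low-income housing credit ₹71,000 → ₹106,124

Excess of minimum tax over general income tax: ₹158,235 − ₹106,124 = ₹52,111.

₹52,111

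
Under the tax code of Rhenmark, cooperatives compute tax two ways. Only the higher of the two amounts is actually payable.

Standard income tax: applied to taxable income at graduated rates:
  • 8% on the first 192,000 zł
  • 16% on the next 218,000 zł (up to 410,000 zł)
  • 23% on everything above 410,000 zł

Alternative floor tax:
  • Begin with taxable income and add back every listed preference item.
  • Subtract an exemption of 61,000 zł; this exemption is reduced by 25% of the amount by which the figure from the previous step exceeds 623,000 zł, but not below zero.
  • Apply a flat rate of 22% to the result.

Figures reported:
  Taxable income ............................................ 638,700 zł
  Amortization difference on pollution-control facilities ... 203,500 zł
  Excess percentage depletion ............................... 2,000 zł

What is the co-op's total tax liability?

184,470 zł

Alternative floor tax:
  Adjusted income: 638,700 zł + 203,500 zł + 2,000 zł = 844,200 zł
  Exemption: 61,000 zł − 25% × (844,200 zł − 623,000 zł) = 61,000 zł − 55,300 zł = 5,700 zł
  Base: 844,200 zł − 5,700 zł = 838,500 zł
  838,500 zł × 22% = 184,470 zł

Standard income tax:
  192,000 zł × 8% = 15,360 zł
  218,000 zł × 16% = 34,880 zł
  228,700 zł × 23% = 52,601 zł
  → 102,841 zł

184,470 zł > 102,841 zł, so the alternative floor tax is the binding amount.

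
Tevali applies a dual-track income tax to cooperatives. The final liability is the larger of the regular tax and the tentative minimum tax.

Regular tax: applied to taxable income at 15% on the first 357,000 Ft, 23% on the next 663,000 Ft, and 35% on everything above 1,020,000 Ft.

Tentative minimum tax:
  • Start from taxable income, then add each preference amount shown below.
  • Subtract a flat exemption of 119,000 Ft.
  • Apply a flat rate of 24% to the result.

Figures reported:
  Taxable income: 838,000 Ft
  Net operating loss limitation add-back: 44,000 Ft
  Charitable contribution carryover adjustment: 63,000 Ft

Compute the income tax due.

198,240 Ft

Regular tax:
  357,000 Ft × 15% = 53,550 Ft
  481,000 Ft × 23% = 110,630 Ft
  → 164,180 Ft

Tentative minimum tax:
  Adjusted income: 838,000 Ft + 44,000 Ft + 63,000 Ft = 945,000 Ft
  Less exemption 119,000 Ft → base 826,000 Ft
  826,000 Ft × 24% = 198,240 Ft

198,240 Ft > 164,180 Ft, so the tentative minimum tax is the binding amount.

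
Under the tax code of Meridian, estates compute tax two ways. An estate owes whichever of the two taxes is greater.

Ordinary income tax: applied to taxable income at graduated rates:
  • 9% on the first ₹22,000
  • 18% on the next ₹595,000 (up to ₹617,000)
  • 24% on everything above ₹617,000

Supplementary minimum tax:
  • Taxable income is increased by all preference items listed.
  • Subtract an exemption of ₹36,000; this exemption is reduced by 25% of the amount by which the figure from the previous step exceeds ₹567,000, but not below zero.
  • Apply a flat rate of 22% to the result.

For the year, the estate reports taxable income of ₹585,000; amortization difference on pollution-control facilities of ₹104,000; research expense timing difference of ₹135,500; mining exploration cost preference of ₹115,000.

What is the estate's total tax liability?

₹206,690

Supplementary minimum tax:
  Adjusted income: ₹585,000 + ₹104,000 + ₹135,500 + ₹115,000 = ₹939,500
  Exemption: 25% × (₹939,500 − ₹567,000) = ₹93,125 ≥ ₹36,000, so the exemption is fully phased out
  Base: ₹939,500 − ₹0 = ₹939,500
  ₹939,500 × 22% = ₹206,690

Ordinary income tax:
  ₹22,000 × 9% = ₹1,980
  ₹563,000 × 18% = ₹101,340
  → ₹103,320

₹206,690 > ₹103,320, so the supplementary minimum tax is the binding amount.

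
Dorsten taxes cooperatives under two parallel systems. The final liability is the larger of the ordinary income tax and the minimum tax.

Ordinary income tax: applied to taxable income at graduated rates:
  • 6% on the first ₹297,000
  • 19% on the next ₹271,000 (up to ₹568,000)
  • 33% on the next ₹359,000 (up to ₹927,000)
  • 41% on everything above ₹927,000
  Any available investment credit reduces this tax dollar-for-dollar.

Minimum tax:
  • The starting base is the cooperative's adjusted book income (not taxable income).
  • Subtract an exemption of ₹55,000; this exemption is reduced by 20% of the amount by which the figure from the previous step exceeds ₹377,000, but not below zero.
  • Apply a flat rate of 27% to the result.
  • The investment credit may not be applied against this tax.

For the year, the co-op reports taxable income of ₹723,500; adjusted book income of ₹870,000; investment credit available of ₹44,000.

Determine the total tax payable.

₹234,900

Ordinary income tax:
  ₹297,000 × 6% = ₹17,820
  ₹271,000 × 19% = ₹51,490
  ₹155,500 × 33% = ₹51,315
  → ₹120,625
  Less investment credit ₹44,000 → ₹76,625

Minimum tax:
  Base (adjusted book income): ₹870,000
  Exemption: 20% × (₹870,000 − ₹377,000) = ₹98,600 ≥ ₹55,000, so the exemption is fully phased out
  Base: ₹870,000 − ₹0 = ₹870,000
  ₹870,000 × 27% = ₹234,900

₹234,900 > ₹76,625, so the minimum tax is the binding amount.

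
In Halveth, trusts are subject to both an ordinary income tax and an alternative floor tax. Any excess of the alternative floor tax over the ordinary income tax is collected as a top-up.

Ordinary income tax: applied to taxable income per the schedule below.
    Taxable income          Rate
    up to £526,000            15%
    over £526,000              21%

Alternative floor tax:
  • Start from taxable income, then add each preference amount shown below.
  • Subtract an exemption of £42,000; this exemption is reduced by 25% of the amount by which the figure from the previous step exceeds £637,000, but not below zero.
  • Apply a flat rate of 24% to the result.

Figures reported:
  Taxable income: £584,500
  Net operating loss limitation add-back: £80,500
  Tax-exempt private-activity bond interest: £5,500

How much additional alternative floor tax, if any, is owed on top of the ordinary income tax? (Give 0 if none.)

Alternative floor tax:
  Adjusted income: £584,500 + £80,500 + £5,500 = £670,500
  Exemption: £42,000 − 25% × (£670,500 − £637,000) = £42,000 − £8,375 = £33,625
  Base: £670,500 − £33,625 = £636,875
  £636,875 × 24% = £152,850

Ordinary income tax:
  £526,000 × 15% = £78,900
  £58,500 × 21% = £12,285
  → £91,185

Excess of alternative floor tax over ordinary income tax: £152,850 − £91,185 = £61,665.

£61,665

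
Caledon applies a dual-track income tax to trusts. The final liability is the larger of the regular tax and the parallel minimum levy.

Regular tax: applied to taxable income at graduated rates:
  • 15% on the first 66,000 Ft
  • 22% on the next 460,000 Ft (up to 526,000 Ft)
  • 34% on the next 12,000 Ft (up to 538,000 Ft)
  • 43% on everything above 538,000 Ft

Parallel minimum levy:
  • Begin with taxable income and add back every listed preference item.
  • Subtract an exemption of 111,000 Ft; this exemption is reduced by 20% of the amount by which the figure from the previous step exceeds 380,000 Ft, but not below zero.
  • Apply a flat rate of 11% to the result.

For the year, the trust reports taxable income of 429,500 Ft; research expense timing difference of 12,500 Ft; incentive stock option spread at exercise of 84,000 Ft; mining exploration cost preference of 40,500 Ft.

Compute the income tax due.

Parallel minimum levy:
  Adjusted income: 429,500 Ft + 12,500 Ft + 84,000 Ft + 40,500 Ft = 566,500 Ft
  Exemption: 111,000 Ft − 20% × (566,500 Ft − 380,000 Ft) = 111,000 Ft − 37,300 Ft = 73,700 Ft
  Base: 566,500 Ft − 73,700 Ft = 492,800 Ft
  492,800 Ft × 11% = 54,208 Ft

Regular tax:
  66,000 Ft × 15% = 9,900 Ft
  363,500 Ft × 22% = 79,970 Ft
  → 89,870 Ft

89,870 Ft > 54,208 Ft, so the regular tax governs.

89,870 Ft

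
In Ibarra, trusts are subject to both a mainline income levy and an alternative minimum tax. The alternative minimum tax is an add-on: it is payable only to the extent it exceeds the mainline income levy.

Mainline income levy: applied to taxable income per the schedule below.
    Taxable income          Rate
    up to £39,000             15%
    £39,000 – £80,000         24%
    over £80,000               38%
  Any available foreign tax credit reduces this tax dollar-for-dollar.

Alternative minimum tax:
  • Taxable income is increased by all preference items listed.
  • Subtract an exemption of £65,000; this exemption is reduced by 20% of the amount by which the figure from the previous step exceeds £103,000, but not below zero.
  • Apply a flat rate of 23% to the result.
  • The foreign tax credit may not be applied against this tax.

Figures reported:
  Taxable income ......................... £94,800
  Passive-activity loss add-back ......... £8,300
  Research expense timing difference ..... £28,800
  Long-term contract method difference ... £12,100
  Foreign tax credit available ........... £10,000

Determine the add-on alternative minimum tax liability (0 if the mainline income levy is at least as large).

Alternative minimum tax:
  Adjusted income: £94,800 + £8,300 + £28,800 + £12,100 = £144,000
  Exemption: £65,000 − 20% × (£144,000 − £103,000) = £65,000 − £8,200 = £56,800
  Base: £144,000 − £56,800 = £87,200
  £87,200 × 23% = £20,056

Mainline income levy:
  £39,000 × 15% = £5,850
  £41,000 × 24% = £9,840
  £14,800 × 38% = £5,624
  → £21,314
  Less foreign tax credit £10,000 → £11,314

Excess of alternative minimum tax over mainline income levy: £20,056 − £11,314 = £8,742.

£8,742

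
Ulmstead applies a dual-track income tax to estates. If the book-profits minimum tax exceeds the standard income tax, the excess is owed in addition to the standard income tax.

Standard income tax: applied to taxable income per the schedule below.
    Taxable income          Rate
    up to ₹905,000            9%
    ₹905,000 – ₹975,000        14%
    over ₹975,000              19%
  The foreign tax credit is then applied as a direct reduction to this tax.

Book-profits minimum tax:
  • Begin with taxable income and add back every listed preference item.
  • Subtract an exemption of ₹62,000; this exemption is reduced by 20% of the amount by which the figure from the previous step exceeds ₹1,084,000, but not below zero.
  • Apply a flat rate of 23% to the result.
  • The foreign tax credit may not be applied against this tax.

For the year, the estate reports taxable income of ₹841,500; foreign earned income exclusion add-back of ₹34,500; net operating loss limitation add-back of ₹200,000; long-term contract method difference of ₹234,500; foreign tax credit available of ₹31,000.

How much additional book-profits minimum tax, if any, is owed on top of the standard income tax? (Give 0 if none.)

Standard income tax:
  ₹841,500 × 9% = ₹75,735
  Less foreign tax credit ₹31,000 → ₹44,735

Book-profits minimum tax:
  Adjusted income: ₹841,500 + ₹34,500 + ₹200,000 + ₹234,500 = ₹1,310,500
  Exemption: ₹62,000 − 20% × (₹1,310,500 − ₹1,084,000) = ₹62,000 − ₹45,300 = ₹16,700
  Base: ₹1,310,500 − ₹16,700 = ₹1,293,800
  ₹1,293,800 × 23% = ₹297,574

Excess of book-profits minimum tax over standard income tax: ₹297,574 − ₹44,735 = ₹252,839.

₹252,839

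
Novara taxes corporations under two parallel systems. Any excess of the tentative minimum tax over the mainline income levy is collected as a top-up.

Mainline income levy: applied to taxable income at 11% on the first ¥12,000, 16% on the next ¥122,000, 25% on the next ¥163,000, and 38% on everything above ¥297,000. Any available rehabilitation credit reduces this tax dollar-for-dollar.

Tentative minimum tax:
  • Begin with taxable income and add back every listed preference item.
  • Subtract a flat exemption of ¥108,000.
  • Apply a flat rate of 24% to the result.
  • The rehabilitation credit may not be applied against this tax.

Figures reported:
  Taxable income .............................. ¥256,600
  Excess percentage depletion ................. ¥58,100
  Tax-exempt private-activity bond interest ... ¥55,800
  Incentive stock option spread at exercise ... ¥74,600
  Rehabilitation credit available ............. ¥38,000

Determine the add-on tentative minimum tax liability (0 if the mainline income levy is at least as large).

Tentative minimum tax:
  Adjusted income: ¥256,600 + ¥58,100 + ¥55,800 + ¥74,600 = ¥445,100
  Less exemption ¥108,000 → base ¥337,100
  ¥337,100 × 24% = ¥80,904

Mainline income levy:
  ¥12,000 × 11% = ¥1,320
  ¥122,000 × 16% = ¥19,520
  ¥122,600 × 25% = ¥30,650
  → ¥51,490
  Less rehabilitation credit ¥38,000 → ¥13,490

Excess of tentative minimum tax over mainline income levy: ¥80,904 − ¥13,490 = ¥67,414.

¥67,414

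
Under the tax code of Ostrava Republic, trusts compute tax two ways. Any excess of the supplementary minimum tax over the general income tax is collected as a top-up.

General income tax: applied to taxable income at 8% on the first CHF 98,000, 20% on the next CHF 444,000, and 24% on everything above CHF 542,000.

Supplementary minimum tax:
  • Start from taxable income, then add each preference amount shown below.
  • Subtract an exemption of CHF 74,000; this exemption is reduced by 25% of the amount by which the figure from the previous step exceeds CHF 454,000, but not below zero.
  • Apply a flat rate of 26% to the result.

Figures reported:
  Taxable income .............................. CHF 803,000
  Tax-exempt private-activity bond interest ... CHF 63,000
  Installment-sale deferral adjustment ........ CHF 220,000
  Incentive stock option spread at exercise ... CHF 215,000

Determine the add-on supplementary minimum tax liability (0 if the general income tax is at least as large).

Supplementary minimum tax:
  Adjusted income: CHF 803,000 + CHF 63,000 + CHF 220,000 + CHF 215,000 = CHF 1,301,000
  Exemption: 25% × (CHF 1,301,000 − CHF 454,000) = CHF 211,750 ≥ CHF 74,000, so the exemption is fully phased out
  Base: CHF 1,301,000 − CHF 0 = CHF 1,301,000
  CHF 1,301,000 × 26% = CHF 338,260

General income tax:
  CHF 98,000 × 8% = CHF 7,840
  CHF 444,000 × 20% = CHF 88,800
  CHF 261,000 × 24% = CHF 62,640
  → CHF 159,280

Excess of supplementary minimum tax over general income tax: CHF 338,260 − CHF 159,280 = CHF 178,980.

CHF 178,980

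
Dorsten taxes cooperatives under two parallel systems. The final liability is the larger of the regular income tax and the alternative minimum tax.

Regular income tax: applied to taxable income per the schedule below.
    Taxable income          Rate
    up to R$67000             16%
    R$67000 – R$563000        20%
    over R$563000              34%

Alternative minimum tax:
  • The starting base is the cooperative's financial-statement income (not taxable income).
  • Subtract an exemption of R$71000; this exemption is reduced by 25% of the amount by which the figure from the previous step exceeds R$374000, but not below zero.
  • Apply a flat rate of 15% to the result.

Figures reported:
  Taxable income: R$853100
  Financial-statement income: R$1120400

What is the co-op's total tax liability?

R$208554

Regular income tax:
  R$67000 × 16% = R$10720
  R$496000 × 20% = R$99200
  R$290100 × 34% = R$98634
  → R$208554

Alternative minimum tax:
  Base (financial-statement income): R$1120400
  Exemption: 25% × (R$1120400 − R$374000) = R$186600 ≥ R$71000, so the exemption is fully phased out
  Base: R$1120400 − R$0 = R$1120400
  R$1120400 × 15% = R$168060

R$208554 > R$168060, so the regular income tax governs.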